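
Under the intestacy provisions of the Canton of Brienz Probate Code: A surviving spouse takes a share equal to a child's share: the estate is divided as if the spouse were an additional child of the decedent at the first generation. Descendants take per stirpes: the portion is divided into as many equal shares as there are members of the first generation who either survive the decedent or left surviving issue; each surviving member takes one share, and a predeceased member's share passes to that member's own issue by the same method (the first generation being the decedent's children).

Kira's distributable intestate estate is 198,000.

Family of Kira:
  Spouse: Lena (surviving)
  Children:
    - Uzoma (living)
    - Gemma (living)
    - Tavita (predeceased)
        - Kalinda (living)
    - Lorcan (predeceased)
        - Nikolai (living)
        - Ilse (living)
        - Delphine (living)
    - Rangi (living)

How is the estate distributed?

Lena: 33,000; Uzoma: 33,000; Gemma: 33,000; Kalinda: 33,000; Nikolai: 11,000; Ilse: 11,000; Delphine: 11,000; Rangi: 33,000

The spouse counts as an additional share at the children's level, so there are 6 primary shares of 33,000. Lena takes one such share (33,000).
The children's combined portion (165,000) is divided into 5 shares of 33,000: Uzoma, Gemma, and Rangi each take 33,000; Tavita's 33,000 share passes to Tavita's issue; Lorcan's 33,000 share passes to Lorcan's issue.
Tavita's share (33,000) passes entirely to Kalinda.
Lorcan's share (33,000) is divided into 3 shares of 11,000: Nikolai, Ilse, and Delphine each take 11,000.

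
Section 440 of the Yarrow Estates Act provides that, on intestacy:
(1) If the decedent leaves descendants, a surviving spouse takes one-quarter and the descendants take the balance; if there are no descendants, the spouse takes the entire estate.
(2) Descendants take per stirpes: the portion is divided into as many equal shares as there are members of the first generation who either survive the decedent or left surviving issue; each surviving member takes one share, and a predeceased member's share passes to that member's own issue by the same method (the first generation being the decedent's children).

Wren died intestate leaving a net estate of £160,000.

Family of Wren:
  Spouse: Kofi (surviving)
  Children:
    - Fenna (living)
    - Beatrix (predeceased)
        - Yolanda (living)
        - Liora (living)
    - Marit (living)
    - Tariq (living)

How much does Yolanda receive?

Kofi takes one-quarter of £160,000 = £40,000. The remaining £120,000 passes to the descendants.
The descendants' portion (£120,000) is divided into 4 shares of £30,000: Fenna, Marit, and Tariq each take £30,000; Beatrix's £30,000 share passes to Beatrix's issue.
Beatrix's share (£30,000) is divided into 2 shares of £15,000: Yolanda and Liora each take £15,000.

Yolanda receives £15,000.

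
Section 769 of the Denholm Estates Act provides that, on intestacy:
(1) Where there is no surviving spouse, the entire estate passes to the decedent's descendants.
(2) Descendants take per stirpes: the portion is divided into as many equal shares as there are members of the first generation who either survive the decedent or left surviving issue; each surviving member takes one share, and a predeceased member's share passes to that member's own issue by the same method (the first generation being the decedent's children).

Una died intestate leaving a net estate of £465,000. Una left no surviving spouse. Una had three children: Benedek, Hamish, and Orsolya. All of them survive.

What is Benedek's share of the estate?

Benedek receives £155,000.

The entire £465,000 passes to the descendants.
That amount (£465,000) is divided into 3 shares of £155,000: Benedek, Hamish, and Orsolya each take £155,000.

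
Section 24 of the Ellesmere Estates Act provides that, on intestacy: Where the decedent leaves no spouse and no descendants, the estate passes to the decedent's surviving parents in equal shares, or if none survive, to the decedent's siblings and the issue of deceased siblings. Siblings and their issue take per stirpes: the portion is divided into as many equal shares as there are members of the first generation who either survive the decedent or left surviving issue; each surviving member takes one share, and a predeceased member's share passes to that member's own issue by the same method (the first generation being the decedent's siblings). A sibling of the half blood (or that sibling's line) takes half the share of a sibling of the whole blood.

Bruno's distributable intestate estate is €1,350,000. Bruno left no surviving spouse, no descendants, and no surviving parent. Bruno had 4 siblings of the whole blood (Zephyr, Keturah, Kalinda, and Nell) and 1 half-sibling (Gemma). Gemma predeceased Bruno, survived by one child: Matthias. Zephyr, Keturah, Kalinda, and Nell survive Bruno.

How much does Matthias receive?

The entire €1,350,000 passes to the siblings and their issue.
Counting each half-blood sibling's line as half a unit, there are 9/2 units in €1,350,000, so one unit is €300,000. Whole-blood lines (Zephyr, Keturah, Kalinda, and Nell) take €300,000 each; half-blood lines (Gemma) take €150,000 each.
Gemma's share (€150,000) passes entirely to Matthias.

Matthias receives €150,000.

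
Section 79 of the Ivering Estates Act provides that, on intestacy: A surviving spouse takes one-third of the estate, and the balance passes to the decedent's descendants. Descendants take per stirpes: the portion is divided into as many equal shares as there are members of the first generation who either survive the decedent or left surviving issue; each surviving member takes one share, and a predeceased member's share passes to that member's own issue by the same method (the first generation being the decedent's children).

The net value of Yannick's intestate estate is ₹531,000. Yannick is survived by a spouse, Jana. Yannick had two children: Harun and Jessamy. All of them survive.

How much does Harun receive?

Jana takes one-third of ₹531,000 = ₹177,000. The remaining ₹354,000 passes to the descendants.
The descendants' portion (₹354,000) is divided into 2 shares of ₹177,000: Harun and Jessamy each take ₹177,000.

Harun receives ₹177,000.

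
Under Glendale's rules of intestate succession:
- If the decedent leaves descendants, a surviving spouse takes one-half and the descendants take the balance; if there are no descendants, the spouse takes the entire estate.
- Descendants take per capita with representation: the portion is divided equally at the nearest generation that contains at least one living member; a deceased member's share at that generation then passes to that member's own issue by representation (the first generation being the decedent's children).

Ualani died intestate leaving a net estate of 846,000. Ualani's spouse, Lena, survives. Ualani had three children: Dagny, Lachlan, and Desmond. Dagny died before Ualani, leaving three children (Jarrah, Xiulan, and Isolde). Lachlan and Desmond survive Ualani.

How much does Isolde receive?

Lena takes one-half of 846,000 = 423,000. The remaining 423,000 passes to the descendants.
The descendants' portion (423,000) is divided into 3 shares of 141,000: Lachlan and Desmond each take 141,000; Dagny's 141,000 share passes to Dagny's issue.
Dagny's share (141,000) is divided into 3 shares of 47,000: Jarrah, Xiulan, and Isolde each take 47,000.

Isolde receives 47,000.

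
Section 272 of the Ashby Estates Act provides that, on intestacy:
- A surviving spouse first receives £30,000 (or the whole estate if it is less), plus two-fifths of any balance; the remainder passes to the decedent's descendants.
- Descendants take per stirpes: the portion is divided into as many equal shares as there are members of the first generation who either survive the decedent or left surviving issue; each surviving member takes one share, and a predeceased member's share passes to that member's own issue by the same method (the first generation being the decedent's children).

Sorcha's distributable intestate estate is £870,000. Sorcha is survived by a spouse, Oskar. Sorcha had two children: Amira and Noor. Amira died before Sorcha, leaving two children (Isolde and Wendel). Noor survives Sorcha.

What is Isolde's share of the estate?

Oskar first takes £30,000, leaving a balance of £840,000. Oskar then takes two-fifths of the balance (£336,000), for a total of £366,000. The remaining £504,000 passes to the descendants.
The descendants' portion (£504,000) is divided into 2 shares of £252,000: Noor takes £252,000; Amira's £252,000 share passes to Amira's issue.
Amira's share (£252,000) is divided into 2 shares of £126,000: Isolde and Wendel each take £126,000.

Isolde receives £126,000.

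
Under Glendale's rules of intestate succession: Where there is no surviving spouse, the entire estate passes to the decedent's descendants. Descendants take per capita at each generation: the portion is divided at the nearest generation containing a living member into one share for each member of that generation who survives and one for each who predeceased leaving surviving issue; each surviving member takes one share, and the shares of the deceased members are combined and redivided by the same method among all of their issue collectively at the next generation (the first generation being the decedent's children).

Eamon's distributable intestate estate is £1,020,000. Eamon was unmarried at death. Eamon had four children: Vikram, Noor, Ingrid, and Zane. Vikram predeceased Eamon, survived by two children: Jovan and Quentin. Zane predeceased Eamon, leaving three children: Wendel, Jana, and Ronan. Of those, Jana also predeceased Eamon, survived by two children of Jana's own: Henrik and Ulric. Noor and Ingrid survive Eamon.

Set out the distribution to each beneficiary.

The entire £1,020,000 passes to the descendants.
That amount (£1,020,000) is divided at the children's generation into 4 shares of £255,000. Noor and Ingrid each take £255,000. The 2 shares of the deceased (Vikram and Zane) are combined into a pool of £510,000.
That pool (£510,000) is divided at the grandchildren's generation into 5 shares of £102,000. Jovan, Quentin, Wendel, and Ronan each take £102,000. The remaining share for the deceased Jana (£102,000) is carried to the next generation.
That pool (£102,000) is divided at the great-grandchildren's generation equally among Henrik and Ulric: £51,000 each.

Jovan: £102,000; Quentin: £102,000; Noor: £255,000; Ingrid: £255,000; Wendel: £102,000; Henrik: £51,000; Ulric: £51,000; Ronan: £102,000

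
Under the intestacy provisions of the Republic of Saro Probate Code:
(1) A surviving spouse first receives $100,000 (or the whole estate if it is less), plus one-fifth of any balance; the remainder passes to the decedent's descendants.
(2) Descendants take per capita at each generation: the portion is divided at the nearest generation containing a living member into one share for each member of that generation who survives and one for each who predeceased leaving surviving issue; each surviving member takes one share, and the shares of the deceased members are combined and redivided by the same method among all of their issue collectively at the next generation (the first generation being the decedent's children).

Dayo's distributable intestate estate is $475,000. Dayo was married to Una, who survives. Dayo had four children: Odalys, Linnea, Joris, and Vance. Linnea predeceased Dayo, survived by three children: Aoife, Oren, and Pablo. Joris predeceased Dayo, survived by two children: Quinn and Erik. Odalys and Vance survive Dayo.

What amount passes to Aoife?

Una first takes $100,000, leaving a balance of $375,000. Una then takes one-fifth of the balance ($75,000), for a total of $175,000. The remaining $300,000 passes to the descendants.
The descendants' portion ($300,000) is divided at the children's generation into 4 shares of $75,000. Odalys and Vance each take $75,000. The 2 shares of the deceased (Linnea and Joris) are combined into a pool of $150,000.
That pool ($150,000) is divided at the grandchildren's generation equally among Aoife, Oren, Pablo, Quinn, and Erik: $30,000 each.

Aoife receives $30,000.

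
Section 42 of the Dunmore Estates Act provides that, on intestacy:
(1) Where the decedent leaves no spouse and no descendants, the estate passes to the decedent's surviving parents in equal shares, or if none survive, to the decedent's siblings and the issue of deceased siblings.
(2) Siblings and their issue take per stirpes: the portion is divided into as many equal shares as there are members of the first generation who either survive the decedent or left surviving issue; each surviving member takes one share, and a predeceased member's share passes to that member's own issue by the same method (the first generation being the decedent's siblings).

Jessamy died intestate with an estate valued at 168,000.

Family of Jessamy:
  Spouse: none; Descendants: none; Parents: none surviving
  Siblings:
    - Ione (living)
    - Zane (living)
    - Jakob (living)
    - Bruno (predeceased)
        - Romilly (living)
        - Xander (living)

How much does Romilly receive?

Romilly receives 21,000.

The entire 168,000 passes to the siblings and their issue.
That amount (168,000) is divided into 4 shares of 42,000: Ione, Zane, and Jakob each take 42,000; Bruno's 42,000 share passes to Bruno's issue.
Bruno's share (42,000) is divided into 2 shares of 21,000: Romilly and Xander each take 21,000.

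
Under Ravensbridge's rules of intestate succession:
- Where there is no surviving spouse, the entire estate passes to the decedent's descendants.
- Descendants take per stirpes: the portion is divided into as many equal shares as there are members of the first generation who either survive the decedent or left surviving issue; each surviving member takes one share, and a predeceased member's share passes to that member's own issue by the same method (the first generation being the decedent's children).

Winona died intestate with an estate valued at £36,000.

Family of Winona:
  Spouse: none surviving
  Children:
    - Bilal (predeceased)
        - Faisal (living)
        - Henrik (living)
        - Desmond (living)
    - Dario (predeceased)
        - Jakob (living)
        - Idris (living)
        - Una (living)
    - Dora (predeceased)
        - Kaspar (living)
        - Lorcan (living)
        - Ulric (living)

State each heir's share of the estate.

Faisal: £4,000; Henrik: £4,000; Desmond: £4,000; Jakob: £4,000; Idris: £4,000; Una: £4,000; Kaspar: £4,000; Lorcan: £4,000; Ulric: £4,000

The entire £36,000 passes to the descendants.
That amount (£36,000) is divided into 3 shares of £12,000: Bilal's £12,000 share passes to Bilal's issue; Dario's £12,000 share passes to Dario's issue; Dora's £12,000 share passes to Dora's issue.
Bilal's share (£12,000) is divided into 3 shares of £4,000: Faisal, Henrik, and Desmond each take £4,000.
Dario's share (£12,000) is divided into 3 shares of £4,000: Jakob, Idris, and Una each take £4,000.
Dora's share (£12,000) is divided into 3 shares of £4,000: Kaspar, Lorcan, and Ulric each take £4,000.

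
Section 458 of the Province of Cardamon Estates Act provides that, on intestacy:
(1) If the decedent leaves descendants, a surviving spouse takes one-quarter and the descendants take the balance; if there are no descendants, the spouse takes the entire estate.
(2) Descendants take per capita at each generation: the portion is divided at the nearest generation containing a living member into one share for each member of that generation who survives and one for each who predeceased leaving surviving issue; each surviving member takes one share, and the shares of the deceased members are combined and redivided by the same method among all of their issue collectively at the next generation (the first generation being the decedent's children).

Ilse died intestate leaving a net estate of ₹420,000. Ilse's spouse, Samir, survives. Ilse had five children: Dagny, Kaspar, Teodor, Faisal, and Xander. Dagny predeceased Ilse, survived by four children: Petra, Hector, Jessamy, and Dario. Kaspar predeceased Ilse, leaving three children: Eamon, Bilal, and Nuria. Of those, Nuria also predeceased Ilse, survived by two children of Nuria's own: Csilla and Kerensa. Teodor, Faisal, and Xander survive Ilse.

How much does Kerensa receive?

Samir takes one-quarter of ₹420,000 = ₹105,000. The remaining ₹315,000 passes to the descendants.
The descendants' portion (₹315,000) is divided at the children's generation into 5 shares of ₹63,000. Teodor, Faisal, and Xander each take ₹63,000. The 2 shares of the deceased (Dagny and Kaspar) are combined into a pool of ₹126,000.
That pool (₹126,000) is divided at the grandchildren's generation into 7 shares of ₹18,000. Petra, Hector, Jessamy, Dario, Eamon, and Bilal each take ₹18,000. The remaining share for the deceased Nuria (₹18,000) is carried to the next generation.
That pool (₹18,000) is divided at the great-grandchildren's generation equally among Csilla and Kerensa: ₹9,000 each.

Kerensa receives ₹9,000.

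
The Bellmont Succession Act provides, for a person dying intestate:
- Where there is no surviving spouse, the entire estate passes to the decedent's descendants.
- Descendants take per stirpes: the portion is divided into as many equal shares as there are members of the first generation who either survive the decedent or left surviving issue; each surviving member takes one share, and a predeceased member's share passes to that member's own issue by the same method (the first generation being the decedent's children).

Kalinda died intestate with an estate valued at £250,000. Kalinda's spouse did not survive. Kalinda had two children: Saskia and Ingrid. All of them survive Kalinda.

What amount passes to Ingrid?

The entire £250,000 passes to the descendants.
That amount (£250,000) is divided into 2 shares of £125,000: Saskia and Ingrid each take £125,000.

Ingrid receives £125,000.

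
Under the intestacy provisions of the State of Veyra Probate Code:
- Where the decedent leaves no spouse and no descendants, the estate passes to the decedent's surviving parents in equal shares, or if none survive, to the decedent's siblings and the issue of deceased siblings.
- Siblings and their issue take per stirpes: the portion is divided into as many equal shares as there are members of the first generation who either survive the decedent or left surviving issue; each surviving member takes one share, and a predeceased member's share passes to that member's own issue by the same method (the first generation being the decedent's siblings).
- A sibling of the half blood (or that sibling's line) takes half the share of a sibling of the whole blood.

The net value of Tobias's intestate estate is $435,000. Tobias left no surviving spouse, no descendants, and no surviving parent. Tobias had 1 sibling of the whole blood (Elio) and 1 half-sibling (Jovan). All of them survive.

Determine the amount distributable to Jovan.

Jovan receives $145,000.

The entire $435,000 passes to the siblings and their issue.
Counting each half-blood sibling's line as half a unit, there are 3/2 units in $435,000, so one unit is $290,000. Whole-blood lines (Elio) take $290,000 each; half-blood lines (Jovan) take $145,000 each.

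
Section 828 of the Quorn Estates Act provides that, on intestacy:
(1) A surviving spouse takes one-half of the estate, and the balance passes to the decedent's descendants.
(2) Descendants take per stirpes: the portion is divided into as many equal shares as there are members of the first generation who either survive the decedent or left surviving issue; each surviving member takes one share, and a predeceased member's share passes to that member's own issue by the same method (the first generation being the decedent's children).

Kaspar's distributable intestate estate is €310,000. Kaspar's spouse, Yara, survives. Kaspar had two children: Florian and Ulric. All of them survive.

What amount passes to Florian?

Yara takes one-half of €310,000 = €155,000. The remaining €155,000 passes to the descendants.
The descendants' portion (€155,000) is divided into 2 shares of €77,500: Florian and Ulric each take €77,500.

Florian receives €77,500.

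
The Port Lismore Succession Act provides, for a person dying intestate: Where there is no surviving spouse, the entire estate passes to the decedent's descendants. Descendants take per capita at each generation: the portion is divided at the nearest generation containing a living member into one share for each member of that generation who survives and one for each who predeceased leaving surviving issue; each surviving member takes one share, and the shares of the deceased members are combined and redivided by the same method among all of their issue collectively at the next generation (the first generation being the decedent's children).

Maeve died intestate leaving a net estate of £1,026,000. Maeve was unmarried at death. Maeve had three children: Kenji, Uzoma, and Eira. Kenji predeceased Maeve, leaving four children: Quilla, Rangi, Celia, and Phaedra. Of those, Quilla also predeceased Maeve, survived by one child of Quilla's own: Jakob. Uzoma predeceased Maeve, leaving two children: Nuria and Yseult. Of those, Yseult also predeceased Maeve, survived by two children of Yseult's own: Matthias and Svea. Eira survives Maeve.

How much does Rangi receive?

Rangi receives £114,000.

The entire £1,026,000 passes to the descendants.
That amount (£1,026,000) is divided at the children's generation into 3 shares of £342,000. Eira takes £342,000. The 2 shares of the deceased (Kenji and Uzoma) are combined into a pool of £684,000.
That pool (£684,000) is divided at the grandchildren's generation into 6 shares of £114,000. Rangi, Celia, Phaedra, and Nuria each take £114,000. The 2 shares of the deceased (Quilla and Yseult) are combined into a pool of £228,000.
That pool (£228,000) is divided at the great-grandchildren's generation equally among Jakob, Matthias, and Svea: £76,000 each.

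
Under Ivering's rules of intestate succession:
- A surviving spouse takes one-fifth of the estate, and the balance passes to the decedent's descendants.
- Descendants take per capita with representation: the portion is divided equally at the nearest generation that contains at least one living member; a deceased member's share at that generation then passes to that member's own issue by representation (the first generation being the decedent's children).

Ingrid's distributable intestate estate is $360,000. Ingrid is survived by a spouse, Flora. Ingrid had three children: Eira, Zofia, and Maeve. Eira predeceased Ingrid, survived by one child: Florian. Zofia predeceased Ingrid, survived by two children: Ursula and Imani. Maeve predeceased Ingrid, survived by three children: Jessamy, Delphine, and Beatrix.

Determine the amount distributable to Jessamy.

Flora takes one-fifth of $360,000 = $72,000. The remaining $288,000 passes to the descendants.
No child survives, so the initial division is made at the grandchildren's generation.
The descendants' portion ($288,000) is divided into 6 shares of $48,000: Florian, Ursula, Imani, Jessamy, Delphine, and Beatrix each take $48,000.

Jessamy receives $48,000.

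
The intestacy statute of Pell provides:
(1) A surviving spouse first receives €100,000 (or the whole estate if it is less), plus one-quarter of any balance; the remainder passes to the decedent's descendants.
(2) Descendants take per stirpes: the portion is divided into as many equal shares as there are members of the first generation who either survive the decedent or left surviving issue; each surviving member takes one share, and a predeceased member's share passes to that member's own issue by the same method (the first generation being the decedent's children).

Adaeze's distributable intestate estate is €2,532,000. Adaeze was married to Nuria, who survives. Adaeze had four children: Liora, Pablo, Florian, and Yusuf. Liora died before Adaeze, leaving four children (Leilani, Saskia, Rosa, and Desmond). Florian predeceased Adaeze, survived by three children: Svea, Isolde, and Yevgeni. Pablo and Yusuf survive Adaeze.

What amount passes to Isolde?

Isolde receives €152,000.

Nuria first takes €100,000, leaving a balance of €2,432,000. Nuria then takes one-quarter of the balance (€608,000), for a total of €708,000. The remaining €1,824,000 passes to the descendants.
The descendants' portion (€1,824,000) is divided into 4 shares of €456,000: Pablo and Yusuf each take €456,000; Liora's €456,000 share passes to Liora's issue; Florian's €456,000 share passes to Florian's issue.
Liora's share (€456,000) is divided into 4 shares of €114,000: Leilani, Saskia, Rosa, and Desmond each take €114,000.
Florian's share (€456,000) is divided into 3 shares of €152,000: Svea, Isolde, and Yevgeni each take €152,000.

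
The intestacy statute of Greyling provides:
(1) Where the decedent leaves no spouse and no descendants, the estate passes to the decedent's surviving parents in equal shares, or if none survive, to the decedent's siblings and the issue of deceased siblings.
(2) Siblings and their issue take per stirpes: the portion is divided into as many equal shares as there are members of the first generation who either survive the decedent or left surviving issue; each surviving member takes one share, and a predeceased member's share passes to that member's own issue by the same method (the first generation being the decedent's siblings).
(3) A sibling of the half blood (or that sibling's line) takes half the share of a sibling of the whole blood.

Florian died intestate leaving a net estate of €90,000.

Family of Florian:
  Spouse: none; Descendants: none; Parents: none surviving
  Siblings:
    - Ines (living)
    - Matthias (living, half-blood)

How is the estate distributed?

Ines: €60,000; Matthias: €30,000

The entire €90,000 passes to the siblings and their issue.
Counting each half-blood sibling's line as half a unit, there are 3/2 units in €90,000, so one unit is €60,000. Whole-blood lines (Ines) take €60,000 each; half-blood lines (Matthias) take €30,000 each.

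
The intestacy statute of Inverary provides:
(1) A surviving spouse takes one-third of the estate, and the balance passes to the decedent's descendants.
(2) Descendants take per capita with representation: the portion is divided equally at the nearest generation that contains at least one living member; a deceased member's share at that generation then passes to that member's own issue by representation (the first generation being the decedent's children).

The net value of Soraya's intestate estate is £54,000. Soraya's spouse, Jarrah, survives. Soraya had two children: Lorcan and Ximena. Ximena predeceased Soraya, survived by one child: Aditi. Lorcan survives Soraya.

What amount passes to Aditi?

Jarrah takes one-third of £54,000 = £18,000. The remaining £36,000 passes to the descendants.
The descendants' portion (£36,000) is divided into 2 shares of £18,000: Lorcan takes £18,000; Ximena's £18,000 share passes to Ximena's issue.
Ximena's share (£18,000) passes entirely to Aditi.

Aditi receives £18,000.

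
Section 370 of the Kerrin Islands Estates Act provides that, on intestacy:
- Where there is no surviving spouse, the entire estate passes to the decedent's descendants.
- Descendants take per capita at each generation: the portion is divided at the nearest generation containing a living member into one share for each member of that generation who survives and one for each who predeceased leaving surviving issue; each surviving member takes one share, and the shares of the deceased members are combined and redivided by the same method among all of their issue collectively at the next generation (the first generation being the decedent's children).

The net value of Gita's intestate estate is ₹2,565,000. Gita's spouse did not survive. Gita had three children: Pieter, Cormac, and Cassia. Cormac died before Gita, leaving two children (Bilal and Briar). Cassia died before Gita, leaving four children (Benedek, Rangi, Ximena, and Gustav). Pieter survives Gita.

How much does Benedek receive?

Benedek receives ₹285,000.

The entire ₹2,565,000 passes to the descendants.
That amount (₹2,565,000) is divided at the children's generation into 3 shares of ₹855,000. Pieter takes ₹855,000. The 2 shares of the deceased (Cormac and Cassia) are combined into a pool of ₹1,710,000.
That pool (₹1,710,000) is divided at the grandchildren's generation equally among Bilal, Briar, Benedek, Rangi, Ximena, and Gustav: ₹285,000 each.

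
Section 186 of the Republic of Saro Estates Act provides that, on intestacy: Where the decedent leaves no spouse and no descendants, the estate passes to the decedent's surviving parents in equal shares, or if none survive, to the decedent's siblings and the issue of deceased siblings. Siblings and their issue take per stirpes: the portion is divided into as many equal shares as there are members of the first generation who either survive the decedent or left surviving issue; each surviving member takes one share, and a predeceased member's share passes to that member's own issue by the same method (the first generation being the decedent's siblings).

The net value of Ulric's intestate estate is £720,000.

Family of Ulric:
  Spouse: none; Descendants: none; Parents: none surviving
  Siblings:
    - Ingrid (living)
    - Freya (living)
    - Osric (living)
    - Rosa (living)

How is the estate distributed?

The entire £720,000 passes to the siblings and their issue.
That amount (£720,000) is divided into 4 shares of £180,000: Ingrid, Freya, Osric, and Rosa each take £180,000.

Ingrid: £180,000; Freya: £180,000; Osric: £180,000; Rosa: £180,000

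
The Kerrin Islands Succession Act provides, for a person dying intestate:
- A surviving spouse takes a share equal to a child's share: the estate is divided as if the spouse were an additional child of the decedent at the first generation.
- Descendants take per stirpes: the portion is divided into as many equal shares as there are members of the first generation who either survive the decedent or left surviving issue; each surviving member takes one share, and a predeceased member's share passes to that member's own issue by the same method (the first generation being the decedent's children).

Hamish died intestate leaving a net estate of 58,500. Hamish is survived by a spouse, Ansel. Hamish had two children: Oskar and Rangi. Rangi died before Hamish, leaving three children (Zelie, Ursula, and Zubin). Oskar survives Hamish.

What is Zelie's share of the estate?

The spouse counts as an additional share at the children's level, so there are 3 primary shares of 19,500. Ansel takes one such share (19,500).
The children's combined portion (39,000) is divided into 2 shares of 19,500: Oskar takes 19,500; Rangi's 19,500 share passes to Rangi's issue.
Rangi's share (19,500) is divided into 3 shares of 6,500: Zelie, Ursula, and Zubin each take 6,500.

Zelie receives 6,500.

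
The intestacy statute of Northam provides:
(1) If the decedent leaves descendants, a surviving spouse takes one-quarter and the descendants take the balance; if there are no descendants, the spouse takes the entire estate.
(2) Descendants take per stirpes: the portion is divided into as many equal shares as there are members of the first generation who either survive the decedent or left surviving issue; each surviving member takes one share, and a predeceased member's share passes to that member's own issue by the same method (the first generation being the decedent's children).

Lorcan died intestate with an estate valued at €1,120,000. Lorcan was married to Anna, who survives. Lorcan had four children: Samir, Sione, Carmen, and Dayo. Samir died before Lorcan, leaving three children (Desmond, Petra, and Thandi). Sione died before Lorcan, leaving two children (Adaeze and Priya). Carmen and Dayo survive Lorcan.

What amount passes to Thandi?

Thandi receives €70,000.

Anna takes one-quarter of €1,120,000 = €280,000. The remaining €840,000 passes to the descendants.
The descendants' portion (€840,000) is divided into 4 shares of €210,000: Carmen and Dayo each take €210,000; Samir's €210,000 share passes to Samir's issue; Sione's €210,000 share passes to Sione's issue.
Samir's share (€210,000) is divided into 3 shares of €70,000: Desmond, Petra, and Thandi each take €70,000.
Sione's share (€210,000) is divided into 2 shares of €105,000: Adaeze and Priya each take €105,000.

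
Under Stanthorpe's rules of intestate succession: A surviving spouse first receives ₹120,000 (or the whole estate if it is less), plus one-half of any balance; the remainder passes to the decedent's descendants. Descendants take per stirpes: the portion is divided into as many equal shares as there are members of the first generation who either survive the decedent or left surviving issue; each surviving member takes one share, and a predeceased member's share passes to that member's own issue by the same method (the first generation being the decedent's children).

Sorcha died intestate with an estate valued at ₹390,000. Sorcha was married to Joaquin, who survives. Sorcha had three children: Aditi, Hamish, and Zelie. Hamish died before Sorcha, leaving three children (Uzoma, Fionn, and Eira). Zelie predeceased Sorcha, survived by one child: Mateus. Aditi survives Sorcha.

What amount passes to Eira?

Joaquin first takes ₹120,000, leaving a balance of ₹270,000. Joaquin then takes one-half of the balance (₹135,000), for a total of ₹255,000. The remaining ₹135,000 passes to the descendants.
The descendants' portion (₹135,000) is divided into 3 shares of ₹45,000: Aditi takes ₹45,000; Hamish's ₹45,000 share passes to Hamish's issue; Zelie's ₹45,000 share passes to Zelie's issue.
Hamish's share (₹45,000) is divided into 3 shares of ₹15,000: Uzoma, Fionn, and Eira each take ₹15,000.
Zelie's share (₹45,000) passes entirely to Mateus.

Eira receives ₹15,000.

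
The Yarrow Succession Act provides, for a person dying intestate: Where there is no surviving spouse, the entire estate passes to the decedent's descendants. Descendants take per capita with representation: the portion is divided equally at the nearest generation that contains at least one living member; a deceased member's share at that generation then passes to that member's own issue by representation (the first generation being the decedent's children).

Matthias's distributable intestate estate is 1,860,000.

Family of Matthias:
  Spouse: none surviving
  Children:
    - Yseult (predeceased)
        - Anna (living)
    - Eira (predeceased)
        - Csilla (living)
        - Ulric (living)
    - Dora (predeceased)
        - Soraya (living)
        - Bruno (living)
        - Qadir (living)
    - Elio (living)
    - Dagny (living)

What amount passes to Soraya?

Soraya receives 124,000.

The entire 1,860,000 passes to the descendants.
That amount (1,860,000) is divided into 5 shares of 372,000: Elio and Dagny each take 372,000; Yseult's 372,000 share passes to Yseult's issue; Eira's 372,000 share passes to Eira's issue; Dora's 372,000 share passes to Dora's issue.
Yseult's share (372,000) passes entirely to Anna.
Eira's share (372,000) is divided into 2 shares of 186,000: Csilla and Ulric each take 186,000.
Dora's share (372,000) is divided into 3 shares of 124,000: Soraya, Bruno, and Qadir each take 124,000.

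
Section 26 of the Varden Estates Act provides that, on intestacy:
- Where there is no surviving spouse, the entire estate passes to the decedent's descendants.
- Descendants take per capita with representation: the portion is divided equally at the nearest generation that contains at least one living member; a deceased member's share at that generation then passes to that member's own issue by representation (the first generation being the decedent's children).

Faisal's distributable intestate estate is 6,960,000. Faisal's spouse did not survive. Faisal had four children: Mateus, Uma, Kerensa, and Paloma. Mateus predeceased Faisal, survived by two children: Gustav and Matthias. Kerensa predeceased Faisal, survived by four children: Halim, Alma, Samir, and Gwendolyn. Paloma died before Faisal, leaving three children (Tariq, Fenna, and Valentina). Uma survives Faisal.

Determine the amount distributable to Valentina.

The entire 6,960,000 passes to the descendants.
That amount (6,960,000) is divided into 4 shares of 1,740,000: Uma takes 1,740,000; Mateus's 1,740,000 share passes to Mateus's issue; Kerensa's 1,740,000 share passes to Kerensa's issue; Paloma's 1,740,000 share passes to Paloma's issue.
Mateus's share (1,740,000) is divided into 2 shares of 870,000: Gustav and Matthias each take 870,000.
Kerensa's share (1,740,000) is divided into 4 shares of 435,000: Halim, Alma, Samir, and Gwendolyn each take 435,000.
Paloma's share (1,740,000) is divided into 3 shares of 580,000: Tariq, Fenna, and Valentina each take 580,000.

Valentina receives 580,000.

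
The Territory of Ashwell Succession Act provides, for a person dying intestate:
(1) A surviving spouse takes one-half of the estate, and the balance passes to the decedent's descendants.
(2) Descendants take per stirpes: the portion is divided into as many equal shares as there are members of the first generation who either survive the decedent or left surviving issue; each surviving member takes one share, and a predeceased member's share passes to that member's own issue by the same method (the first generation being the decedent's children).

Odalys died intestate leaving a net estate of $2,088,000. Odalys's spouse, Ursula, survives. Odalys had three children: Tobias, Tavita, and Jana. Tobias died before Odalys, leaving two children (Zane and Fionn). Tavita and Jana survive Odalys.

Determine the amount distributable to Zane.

Zane receives $174,000.

Ursula takes one-half of $2,088,000 = $1,044,000. The remaining $1,044,000 passes to the descendants.
The descendants' portion ($1,044,000) is divided into 3 shares of $348,000: Tavita and Jana each take $348,000; Tobias's $348,000 share passes to Tobias's issue.
Tobias's share ($348,000) is divided into 2 shares of $174,000: Zane and Fionn each take $174,000.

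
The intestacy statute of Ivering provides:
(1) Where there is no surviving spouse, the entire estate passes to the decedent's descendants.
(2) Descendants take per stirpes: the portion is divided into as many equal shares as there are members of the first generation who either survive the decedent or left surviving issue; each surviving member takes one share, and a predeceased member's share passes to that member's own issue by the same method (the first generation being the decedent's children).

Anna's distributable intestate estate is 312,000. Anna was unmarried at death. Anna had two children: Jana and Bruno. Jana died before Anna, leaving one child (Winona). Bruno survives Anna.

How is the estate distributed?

The entire 312,000 passes to the descendants.
That amount (312,000) is divided into 2 shares of 156,000: Bruno takes 156,000; Jana's 156,000 share passes to Jana's issue.
Jana's share (156,000) passes entirely to Winona.

Winona: 156,000; Bruno: 156,000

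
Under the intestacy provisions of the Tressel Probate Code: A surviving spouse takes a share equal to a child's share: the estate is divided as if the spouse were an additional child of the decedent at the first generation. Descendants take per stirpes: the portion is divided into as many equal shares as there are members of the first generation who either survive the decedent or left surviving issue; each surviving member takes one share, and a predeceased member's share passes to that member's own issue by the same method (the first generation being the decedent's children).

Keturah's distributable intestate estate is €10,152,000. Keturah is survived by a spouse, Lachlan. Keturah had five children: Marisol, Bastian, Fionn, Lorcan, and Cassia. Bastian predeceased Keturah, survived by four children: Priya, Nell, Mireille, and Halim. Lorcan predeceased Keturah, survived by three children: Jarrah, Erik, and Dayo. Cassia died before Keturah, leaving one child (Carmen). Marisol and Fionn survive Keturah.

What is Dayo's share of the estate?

Dayo receives €564,000.

The spouse counts as an additional share at the children's level, so there are 6 primary shares of €1,692,000. Lachlan takes one such share (€1,692,000).
The children's combined portion (€8,460,000) is divided into 5 shares of €1,692,000: Marisol and Fionn each take €1,692,000; Bastian's €1,692,000 share passes to Bastian's issue; Lorcan's €1,692,000 share passes to Lorcan's issue; Cassia's €1,692,000 share passes to Cassia's issue.
Bastian's share (€1,692,000) is divided into 4 shares of €423,000: Priya, Nell, Mireille, and Halim each take €423,000.
Lorcan's share (€1,692,000) is divided into 3 shares of €564,000: Jarrah, Erik, and Dayo each take €564,000.
Cassia's share (€1,692,000) passes entirely to Carmen.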